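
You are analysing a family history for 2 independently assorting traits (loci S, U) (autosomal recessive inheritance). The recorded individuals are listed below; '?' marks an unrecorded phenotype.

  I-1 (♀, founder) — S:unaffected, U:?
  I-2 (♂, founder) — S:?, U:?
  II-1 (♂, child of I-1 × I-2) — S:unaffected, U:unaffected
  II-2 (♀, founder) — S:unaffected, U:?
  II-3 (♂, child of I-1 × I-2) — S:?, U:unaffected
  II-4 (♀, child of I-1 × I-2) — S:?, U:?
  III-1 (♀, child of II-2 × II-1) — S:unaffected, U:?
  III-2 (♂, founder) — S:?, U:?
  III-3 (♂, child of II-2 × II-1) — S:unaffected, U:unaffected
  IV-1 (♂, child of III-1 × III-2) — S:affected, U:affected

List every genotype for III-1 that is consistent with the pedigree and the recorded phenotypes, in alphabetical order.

III-1 ∈ {Ss Uu, Ss uu}

S/I-1 un ·: SS|Ss
S/I-2 ? ·: SS|Ss|ss
S/II-1 un I-1×I-2: SS|Ss
S/II-2 un ·: SS|Ss
S/II-3 ? I-1×I-2: SS|Ss|ss
S/II-4 ? I-1×I-2: SS|Ss|ss
S/III-1 un II-2×II-1: Ss
S/III-2 ? ·: Ss|ss
S/III-3 un II-2×II-1: SS|Ss
S/IV-1 aff III-1×III-2: ss
⇒ S over [I-1,I-2,II-1,II-2,II-3,II-4,III-1,III-2,III-3,IV-1]: 248 consistent
U/I-1 ? ·: UU|Uu|uu
U/I-2 ? ·: UU|Uu|uu
U/II-1 un I-1×I-2: UU|Uu
U/II-2 ? ·: UU|Uu|uu
U/II-3 un I-1×I-2: UU|Uu
U/II-4 ? I-1×I-2: UU|Uu|uu
U/III-1 ? II-2×II-1: Uu|uu
U/III-2 ? ·: Uu|uu
U/III-3 un II-2×II-1: UU|Uu
U/IV-1 aff III-1×III-2: uu
⇒ U over [I-1,I-2,II-1,II-2,II-3,II-4,III-1,III-2,III-3,IV-1]: 410 consistent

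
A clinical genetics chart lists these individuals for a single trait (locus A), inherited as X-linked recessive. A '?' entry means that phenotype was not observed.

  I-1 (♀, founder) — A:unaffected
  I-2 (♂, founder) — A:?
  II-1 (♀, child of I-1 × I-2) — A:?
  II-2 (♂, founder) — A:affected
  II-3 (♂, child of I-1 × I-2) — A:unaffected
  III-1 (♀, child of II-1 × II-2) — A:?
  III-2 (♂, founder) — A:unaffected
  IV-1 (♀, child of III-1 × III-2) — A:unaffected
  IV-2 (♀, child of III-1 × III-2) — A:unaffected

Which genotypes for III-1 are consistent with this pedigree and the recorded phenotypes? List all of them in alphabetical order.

A/I-1 un ·: X^AX^A|X^AX^a
A/I-2 ? ·: X^AY|X^aY
A/II-1 ? I-1×I-2: X^AX^A|X^AX^a|X^aX^a
A/II-2 aff ·: X^aY
A/II-3 un I-1×I-2: X^AY
A/III-1 ? II-1×II-2: X^AX^a|X^aX^a
A/III-2 un ·: X^AY
A/IV-1 un III-1×III-2: X^AX^A|X^AX^a
A/IV-2 un III-1×III-2: X^AX^A|X^AX^a
⇒ A over [I-1,I-2,II-1,II-2,II-3,III-1,III-2,IV-1,IV-2]: 24 consistent

III-1 ∈ {X^AX^a, X^aX^a}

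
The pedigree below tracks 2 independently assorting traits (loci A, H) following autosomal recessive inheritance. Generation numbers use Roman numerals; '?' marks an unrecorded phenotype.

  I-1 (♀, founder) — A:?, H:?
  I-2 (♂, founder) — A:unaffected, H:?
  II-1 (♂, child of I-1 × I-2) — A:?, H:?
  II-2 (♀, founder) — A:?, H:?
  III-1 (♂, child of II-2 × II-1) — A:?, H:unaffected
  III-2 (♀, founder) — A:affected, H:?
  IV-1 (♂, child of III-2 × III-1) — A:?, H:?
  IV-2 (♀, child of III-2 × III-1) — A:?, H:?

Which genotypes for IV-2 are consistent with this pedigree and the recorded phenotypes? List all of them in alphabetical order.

IV-2 ∈ {Aa HH, Aa Hh, Aa hh, aa HH, aa Hh, aa hh}

A/I-1 ? ·: AA|Aa|aa
A/I-2 un ·: AA|Aa
A/II-1 ? I-1×I-2: AA|Aa|aa
A/II-2 ? ·: AA|Aa|aa
A/III-1 ? II-2×II-1: AA|Aa|aa
A/III-2 aff ·: aa
A/IV-1 ? III-2×III-1: Aa|aa
A/IV-2 ? III-2×III-1: Aa|aa
⇒ A over [I-1,I-2,II-1,II-2,III-1,III-2,IV-1,IV-2]: 140 consistent
H/I-1 ? ·: HH|Hh|hh
H/I-2 ? ·: HH|Hh|hh
H/II-1 ? I-1×I-2: HH|Hh|hh
H/II-2 ? ·: HH|Hh|hh
H/III-1 un II-2×II-1: HH|Hh
H/III-2 ? ·: HH|Hh|hh
H/IV-1 ? III-2×III-1: HH|Hh|hh
H/IV-2 ? III-2×III-1: HH|Hh|hh
⇒ H over [I-1,I-2,II-1,II-2,III-1,III-2,IV-1,IV-2]: 761 consistent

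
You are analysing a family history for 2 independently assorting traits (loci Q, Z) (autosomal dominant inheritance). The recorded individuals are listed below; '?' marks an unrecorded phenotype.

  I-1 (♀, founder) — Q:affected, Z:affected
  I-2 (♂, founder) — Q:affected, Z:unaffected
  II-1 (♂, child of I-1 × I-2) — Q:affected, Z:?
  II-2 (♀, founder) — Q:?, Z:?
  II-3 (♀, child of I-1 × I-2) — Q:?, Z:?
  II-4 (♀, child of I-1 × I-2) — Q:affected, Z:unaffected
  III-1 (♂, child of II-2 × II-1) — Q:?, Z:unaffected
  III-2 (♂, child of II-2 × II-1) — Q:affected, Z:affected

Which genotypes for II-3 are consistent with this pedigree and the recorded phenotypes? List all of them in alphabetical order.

Q/I-1 aff ·: Qq|QQ
Q/I-2 aff ·: Qq|QQ
Q/II-1 aff I-1×I-2: Qq|QQ
Q/II-2 ? ·: qq|Qq|QQ
Q/II-3 ? I-1×I-2: qq|Qq|QQ
Q/II-4 aff I-1×I-2: Qq|QQ
Q/III-1 ? II-2×II-1: qq|Qq|QQ
Q/III-2 aff II-2×II-1: Qq|QQ
⇒ Q over [I-1,I-2,II-1,II-2,II-3,II-4,III-1,III-2]: 258 consistent
Z/I-1 aff ·: Zz
Z/I-2 un ·: zz
Z/II-1 ? I-1×I-2: zz|Zz
Z/II-2 ? ·: zz|Zz
Z/II-3 ? I-1×I-2: zz|Zz
Z/II-4 un I-1×I-2: zz
Z/III-1 un II-2×II-1: zz
Z/III-2 aff II-2×II-1: Zz|ZZ
⇒ Z over [I-1,I-2,II-1,II-2,II-3,II-4,III-1,III-2]: 8 consistent

II-3 ∈ {QQ Zz, QQ zz, Qq Zz, Qq zz, qq Zz, qq zz}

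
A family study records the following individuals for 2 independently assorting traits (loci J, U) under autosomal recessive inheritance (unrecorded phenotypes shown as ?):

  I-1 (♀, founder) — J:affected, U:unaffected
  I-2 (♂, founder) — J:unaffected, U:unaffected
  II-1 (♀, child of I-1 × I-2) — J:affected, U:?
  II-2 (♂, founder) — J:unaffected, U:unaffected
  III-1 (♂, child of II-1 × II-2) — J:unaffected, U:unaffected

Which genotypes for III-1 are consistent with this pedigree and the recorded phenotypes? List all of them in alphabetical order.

III-1 ∈ {Jj UU, Jj Uu}

J/I-1 aff ·: jj
J/I-2 un ·: Jj
J/II-1 aff I-1×I-2: jj
J/II-2 un ·: JJ|Jj
J/III-1 un II-1×II-2: Jj
⇒ J over [I-1,I-2,II-1,II-2,III-1]: 2 consistent
U/I-1 un ·: UU|Uu
U/I-2 un ·: UU|Uu
U/II-1 ? I-1×I-2: UU|Uu|uu
U/II-2 un ·: UU|Uu
U/III-1 un II-1×II-2: UU|Uu
⇒ U over [I-1,I-2,II-1,II-2,III-1]: 26 consistent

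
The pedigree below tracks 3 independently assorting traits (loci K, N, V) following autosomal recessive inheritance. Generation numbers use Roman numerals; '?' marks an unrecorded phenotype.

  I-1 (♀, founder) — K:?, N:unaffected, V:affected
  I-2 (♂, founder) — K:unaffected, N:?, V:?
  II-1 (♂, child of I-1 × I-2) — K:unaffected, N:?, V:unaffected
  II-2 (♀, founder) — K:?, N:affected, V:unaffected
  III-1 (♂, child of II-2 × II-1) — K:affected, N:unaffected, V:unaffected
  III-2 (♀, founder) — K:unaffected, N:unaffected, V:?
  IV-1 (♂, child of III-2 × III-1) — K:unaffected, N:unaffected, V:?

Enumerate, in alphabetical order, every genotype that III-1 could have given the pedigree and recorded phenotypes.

III-1 ∈ {kk Nn VV, kk Nn Vv}

K/I-1 ? ·: KK|Kk|kk
K/I-2 un ·: KK|Kk
K/II-1 un I-1×I-2: Kk
K/II-2 ? ·: Kk|kk
K/III-1 aff II-2×II-1: kk
K/III-2 un ·: KK|Kk
K/IV-1 un III-2×III-1: Kk
⇒ K over [I-1,I-2,II-1,II-2,III-1,III-2,IV-1]: 20 consistent
N/I-1 un ·: NN|Nn
N/I-2 ? ·: NN|Nn|nn
N/II-1 ? I-1×I-2: NN|Nn
N/II-2 aff ·: nn
N/III-1 un II-2×II-1: Nn
N/III-2 un ·: NN|Nn
N/IV-1 un III-2×III-1: NN|Nn
⇒ N over [I-1,I-2,II-1,II-2,III-1,III-2,IV-1]: 36 consistent
V/I-1 aff ·: vv
V/I-2 ? ·: VV|Vv
V/II-1 un I-1×I-2: Vv
V/II-2 un ·: VV|Vv
V/III-1 un II-2×II-1: VV|Vv
V/III-2 ? ·: VV|Vv|vv
V/IV-1 ? III-2×III-1: VV|Vv|vv
⇒ V over [I-1,I-2,II-1,II-2,III-1,III-2,IV-1]: 44 consistent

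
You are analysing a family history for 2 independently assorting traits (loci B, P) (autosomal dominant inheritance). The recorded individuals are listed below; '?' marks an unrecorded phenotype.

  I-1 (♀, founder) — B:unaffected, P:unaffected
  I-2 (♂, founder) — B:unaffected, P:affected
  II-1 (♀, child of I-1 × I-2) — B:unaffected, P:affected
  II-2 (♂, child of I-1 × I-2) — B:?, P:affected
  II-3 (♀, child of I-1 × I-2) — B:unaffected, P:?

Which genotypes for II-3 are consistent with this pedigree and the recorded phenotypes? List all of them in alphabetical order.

II-3 ∈ {bb Pp, bb pp}

B/I-1 un ·: bb
B/I-2 un ·: bb
B/II-1 un I-1×I-2: bb
B/II-2 ? I-1×I-2: bb
B/II-3 un I-1×I-2: bb
⇒ B over [I-1,I-2,II-1,II-2,II-3]: 1 consistent
P/I-1 un ·: pp
P/I-2 aff ·: Pp|PP
P/II-1 aff I-1×I-2: Pp
P/II-2 aff I-1×I-2: Pp
P/II-3 ? I-1×I-2: pp|Pp
⇒ P over [I-1,I-2,II-1,II-2,II-3]: 3 consistent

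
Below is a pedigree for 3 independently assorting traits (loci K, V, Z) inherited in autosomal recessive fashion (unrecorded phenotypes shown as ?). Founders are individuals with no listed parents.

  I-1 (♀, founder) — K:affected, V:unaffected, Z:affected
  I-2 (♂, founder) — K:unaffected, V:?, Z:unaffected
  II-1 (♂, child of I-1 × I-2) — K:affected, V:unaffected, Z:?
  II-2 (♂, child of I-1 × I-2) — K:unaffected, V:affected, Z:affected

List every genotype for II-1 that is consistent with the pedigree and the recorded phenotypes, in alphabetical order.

K/I-1 aff ·: kk
K/I-2 un ·: Kk
K/II-1 aff I-1×I-2: kk
K/II-2 un I-1×I-2: Kk
⇒ K over [I-1,I-2,II-1,II-2]: 1 consistent
V/I-1 un ·: Vv
V/I-2 ? ·: Vv|vv
V/II-1 un I-1×I-2: VV|Vv
V/II-2 aff I-1×I-2: vv
⇒ V over [I-1,I-2,II-1,II-2]: 3 consistent
Z/I-1 aff ·: zz
Z/I-2 un ·: Zz
Z/II-1 ? I-1×I-2: Zz|zz
Z/II-2 aff I-1×I-2: zz
⇒ Z over [I-1,I-2,II-1,II-2]: 2 consistent

II-1 ∈ {kk VV Zz, kk VV zz, kk Vv Zz, kk Vv zz}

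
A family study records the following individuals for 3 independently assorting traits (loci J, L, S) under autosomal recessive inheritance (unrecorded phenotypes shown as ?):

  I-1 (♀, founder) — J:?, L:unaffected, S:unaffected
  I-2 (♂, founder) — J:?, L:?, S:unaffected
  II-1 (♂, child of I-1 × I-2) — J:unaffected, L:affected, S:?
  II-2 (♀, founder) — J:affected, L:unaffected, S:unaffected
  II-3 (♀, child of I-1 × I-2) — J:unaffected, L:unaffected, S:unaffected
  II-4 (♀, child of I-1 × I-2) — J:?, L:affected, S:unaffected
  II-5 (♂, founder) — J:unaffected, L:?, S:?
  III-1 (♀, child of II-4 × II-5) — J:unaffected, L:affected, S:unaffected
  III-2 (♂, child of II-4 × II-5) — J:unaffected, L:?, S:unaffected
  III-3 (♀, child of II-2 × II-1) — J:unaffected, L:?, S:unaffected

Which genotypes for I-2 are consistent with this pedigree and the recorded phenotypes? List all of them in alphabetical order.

I-2 ∈ {JJ Ll SS, JJ Ll Ss, JJ ll SS, JJ ll Ss, Jj Ll SS, Jj Ll Ss, Jj ll SS, Jj ll Ss, jj Ll SS, jj Ll Ss, jj ll SS, jj ll Ss}

J/I-1 ? ·: JJ|Jj|jj
J/I-2 ? ·: JJ|Jj|jj
J/II-1 un I-1×I-2: JJ|Jj
J/II-2 aff ·: jj
J/II-3 un I-1×I-2: JJ|Jj
J/II-4 ? I-1×I-2: JJ|Jj|jj
J/II-5 un ·: JJ|Jj
J/III-1 un II-4×II-5: JJ|Jj
J/III-2 un II-4×II-5: JJ|Jj
J/III-3 un II-2×II-1: Jj
⇒ J over [I-1,I-2,II-1,II-2,II-3,II-4,II-5,III-1,III-2,III-3]: 205 consistent
L/I-1 un ·: Ll
L/I-2 ? ·: Ll|ll
L/II-1 aff I-1×I-2: ll
L/II-2 un ·: LL|Ll
L/II-3 un I-1×I-2: LL|Ll
L/II-4 aff I-1×I-2: ll
L/II-5 ? ·: Ll|ll
L/III-1 aff II-4×II-5: ll
L/III-2 ? II-4×II-5: Ll|ll
L/III-3 ? II-2×II-1: Ll|ll
⇒ L over [I-1,I-2,II-1,II-2,II-3,II-4,II-5,III-1,III-2,III-3]: 27 consistent
S/I-1 un ·: SS|Ss
S/I-2 un ·: SS|Ss
S/II-1 ? I-1×I-2: SS|Ss|ss
S/II-2 un ·: SS|Ss
S/II-3 un I-1×I-2: SS|Ss
S/II-4 un I-1×I-2: SS|Ss
S/II-5 ? ·: SS|Ss|ss
S/III-1 un II-4×II-5: SS|Ss
S/III-2 un II-4×II-5: SS|Ss
S/III-3 un II-2×II-1: SS|Ss
⇒ S over [I-1,I-2,II-1,II-2,II-3,II-4,II-5,III-1,III-2,III-3]: 708 consistent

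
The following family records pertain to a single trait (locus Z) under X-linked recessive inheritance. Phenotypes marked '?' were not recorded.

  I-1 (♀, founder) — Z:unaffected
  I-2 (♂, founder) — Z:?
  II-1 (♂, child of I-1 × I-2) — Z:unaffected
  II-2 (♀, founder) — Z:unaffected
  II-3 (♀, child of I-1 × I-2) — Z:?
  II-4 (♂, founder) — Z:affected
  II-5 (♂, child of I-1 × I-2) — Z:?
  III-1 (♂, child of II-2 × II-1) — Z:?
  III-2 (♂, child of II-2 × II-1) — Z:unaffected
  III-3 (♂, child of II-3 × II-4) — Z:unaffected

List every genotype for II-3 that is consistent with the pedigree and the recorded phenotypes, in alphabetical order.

II-3 ∈ {X^ZX^Z, X^ZX^z}

Z/I-1 un ·: X^ZX^Z|X^ZX^z
Z/I-2 ? ·: X^ZY|X^zY
Z/II-1 un I-1×I-2: X^ZY
Z/II-2 un ·: X^ZX^Z|X^ZX^z
Z/II-3 ? I-1×I-2: X^ZX^Z|X^ZX^z
Z/II-4 aff ·: X^zY
Z/II-5 ? I-1×I-2: X^ZY|X^zY
Z/III-1 ? II-2×II-1: X^ZY|X^zY
Z/III-2 un II-2×II-1: X^ZY
Z/III-3 un II-3×II-4: X^ZY
⇒ Z over [I-1,I-2,II-1,II-2,II-3,II-4,II-5,III-1,III-2,III-3]: 24 consistent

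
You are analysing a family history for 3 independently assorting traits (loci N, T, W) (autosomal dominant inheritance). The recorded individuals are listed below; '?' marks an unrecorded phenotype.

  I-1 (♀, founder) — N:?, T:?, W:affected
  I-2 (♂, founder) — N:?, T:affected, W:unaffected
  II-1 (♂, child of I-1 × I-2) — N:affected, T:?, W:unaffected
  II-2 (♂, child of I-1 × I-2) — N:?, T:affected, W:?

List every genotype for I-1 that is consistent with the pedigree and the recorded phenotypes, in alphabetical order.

N/I-1 ? ·: nn|Nn|NN
N/I-2 ? ·: nn|Nn|NN
N/II-1 aff I-1×I-2: Nn|NN
N/II-2 ? I-1×I-2: nn|Nn|NN
⇒ N over [I-1,I-2,II-1,II-2]: 21 consistent
T/I-1 ? ·: tt|Tt|TT
T/I-2 aff ·: Tt|TT
T/II-1 ? I-1×I-2: tt|Tt|TT
T/II-2 aff I-1×I-2: Tt|TT
⇒ T over [I-1,I-2,II-1,II-2]: 18 consistent
W/I-1 aff ·: Ww
W/I-2 un ·: ww
W/II-1 un I-1×I-2: ww
W/II-2 ? I-1×I-2: ww|Ww
⇒ W over [I-1,I-2,II-1,II-2]: 2 consistent

I-1 ∈ {NN TT Ww, NN Tt Ww, NN tt Ww, Nn TT Ww, Nn Tt Ww, Nn tt Ww, nn TT Ww, nn Tt Ww, nn tt Ww}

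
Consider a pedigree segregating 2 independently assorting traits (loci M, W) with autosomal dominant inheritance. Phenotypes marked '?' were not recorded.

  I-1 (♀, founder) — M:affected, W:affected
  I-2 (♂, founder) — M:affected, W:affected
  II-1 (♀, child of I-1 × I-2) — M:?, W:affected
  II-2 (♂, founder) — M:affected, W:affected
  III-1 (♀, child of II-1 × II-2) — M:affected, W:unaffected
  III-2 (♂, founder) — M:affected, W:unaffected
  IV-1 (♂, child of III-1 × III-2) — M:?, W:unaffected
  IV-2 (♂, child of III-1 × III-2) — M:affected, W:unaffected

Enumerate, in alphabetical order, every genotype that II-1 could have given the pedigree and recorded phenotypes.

M/I-1 aff ·: Mm|MM
M/I-2 aff ·: Mm|MM
M/II-1 ? I-1×I-2: mm|Mm|MM
M/II-2 aff ·: Mm|MM
M/III-1 aff II-1×II-2: Mm|MM
M/III-2 aff ·: Mm|MM
M/IV-1 ? III-1×III-2: mm|Mm|MM
M/IV-2 aff III-1×III-2: Mm|MM
⇒ M over [I-1,I-2,II-1,II-2,III-1,III-2,IV-1,IV-2]: 190 consistent
W/I-1 aff ·: Ww|WW
W/I-2 aff ·: Ww|WW
W/II-1 aff I-1×I-2: Ww
W/II-2 aff ·: Ww
W/III-1 un II-1×II-2: ww
W/III-2 un ·: ww
W/IV-1 un III-1×III-2: ww
W/IV-2 un III-1×III-2: ww
⇒ W over [I-1,I-2,II-1,II-2,III-1,III-2,IV-1,IV-2]: 3 consistent

II-1 ∈ {MM Ww, Mm Ww, mm Ww}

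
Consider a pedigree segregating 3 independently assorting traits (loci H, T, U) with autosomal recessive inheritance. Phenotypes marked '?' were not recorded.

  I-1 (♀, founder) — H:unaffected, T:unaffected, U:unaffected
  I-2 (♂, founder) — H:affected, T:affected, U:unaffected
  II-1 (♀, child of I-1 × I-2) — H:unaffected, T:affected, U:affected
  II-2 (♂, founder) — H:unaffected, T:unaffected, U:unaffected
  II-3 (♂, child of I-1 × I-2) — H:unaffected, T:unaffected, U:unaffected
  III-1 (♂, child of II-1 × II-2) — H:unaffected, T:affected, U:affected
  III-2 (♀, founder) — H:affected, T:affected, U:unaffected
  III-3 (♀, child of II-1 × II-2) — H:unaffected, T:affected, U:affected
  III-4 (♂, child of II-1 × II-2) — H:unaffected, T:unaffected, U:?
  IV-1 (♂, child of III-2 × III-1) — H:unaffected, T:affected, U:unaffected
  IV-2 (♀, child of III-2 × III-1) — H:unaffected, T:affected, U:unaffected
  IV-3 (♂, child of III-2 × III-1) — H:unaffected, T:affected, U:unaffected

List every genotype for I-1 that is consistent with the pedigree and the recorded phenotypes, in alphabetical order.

I-1 ∈ {HH Tt Uu, Hh Tt Uu}

H/I-1 un ·: HH|Hh
H/I-2 aff ·: hh
H/II-1 un I-1×I-2: Hh
H/II-2 un ·: HH|Hh
H/II-3 un I-1×I-2: Hh
H/III-1 un II-1×II-2: HH|Hh
H/III-2 aff ·: hh
H/III-3 un II-1×II-2: HH|Hh
H/III-4 un II-1×II-2: HH|Hh
H/IV-1 un III-2×III-1: Hh
H/IV-2 un III-2×III-1: Hh
H/IV-3 un III-2×III-1: Hh
⇒ H over [I-1,I-2,II-1,II-2,II-3,III-1,III-2,III-3,III-4,IV-1,IV-2,IV-3]: 32 consistent
T/I-1 un ·: Tt
T/I-2 aff ·: tt
T/II-1 aff I-1×I-2: tt
T/II-2 un ·: Tt
T/II-3 un I-1×I-2: Tt
T/III-1 aff II-1×II-2: tt
T/III-2 aff ·: tt
T/III-3 aff II-1×II-2: tt
T/III-4 un II-1×II-2: Tt
T/IV-1 aff III-2×III-1: tt
T/IV-2 aff III-2×III-1: tt
T/IV-3 aff III-2×III-1: tt
⇒ T over [I-1,I-2,II-1,II-2,II-3,III-1,III-2,III-3,III-4,IV-1,IV-2,IV-3]: 1 consistent
U/I-1 un ·: Uu
U/I-2 un ·: Uu
U/II-1 aff I-1×I-2: uu
U/II-2 un ·: Uu
U/II-3 un I-1×I-2: UU|Uu
U/III-1 aff II-1×II-2: uu
U/III-2 un ·: UU|Uu
U/III-3 aff II-1×II-2: uu
U/III-4 ? II-1×II-2: Uu|uu
U/IV-1 un III-2×III-1: Uu
U/IV-2 un III-2×III-1: Uu
U/IV-3 un III-2×III-1: Uu
⇒ U over [I-1,I-2,II-1,II-2,II-3,III-1,III-2,III-3,III-4,IV-1,IV-2,IV-3]: 8 consistent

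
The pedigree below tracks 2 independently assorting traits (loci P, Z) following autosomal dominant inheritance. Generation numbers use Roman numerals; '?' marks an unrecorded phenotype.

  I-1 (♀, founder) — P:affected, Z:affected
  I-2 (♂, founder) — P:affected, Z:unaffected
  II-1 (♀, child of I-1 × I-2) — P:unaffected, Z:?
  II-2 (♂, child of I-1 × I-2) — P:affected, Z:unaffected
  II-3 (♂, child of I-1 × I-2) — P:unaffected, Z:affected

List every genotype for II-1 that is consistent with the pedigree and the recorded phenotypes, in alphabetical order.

II-1 ∈ {pp Zz, pp zz}

P/I-1 aff ·: Pp
P/I-2 aff ·: Pp
P/II-1 un I-1×I-2: pp
P/II-2 aff I-1×I-2: Pp|PP
P/II-3 un I-1×I-2: pp
⇒ P over [I-1,I-2,II-1,II-2,II-3]: 2 consistent
Z/I-1 aff ·: Zz
Z/I-2 un ·: zz
Z/II-1 ? I-1×I-2: zz|Zz
Z/II-2 un I-1×I-2: zz
Z/II-3 aff I-1×I-2: Zz
⇒ Z over [I-1,I-2,II-1,II-2,II-3]: 2 consistent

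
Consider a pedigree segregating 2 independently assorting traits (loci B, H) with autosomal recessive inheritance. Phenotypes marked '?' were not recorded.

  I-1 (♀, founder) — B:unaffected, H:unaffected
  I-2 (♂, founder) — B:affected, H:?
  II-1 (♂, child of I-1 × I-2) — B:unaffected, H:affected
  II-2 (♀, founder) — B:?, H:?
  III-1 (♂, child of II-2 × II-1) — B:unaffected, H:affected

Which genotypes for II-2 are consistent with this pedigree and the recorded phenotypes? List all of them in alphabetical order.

B/I-1 un ·: BB|Bb
B/I-2 aff ·: bb
B/II-1 un I-1×I-2: Bb
B/II-2 ? ·: BB|Bb|bb
B/III-1 un II-2×II-1: BB|Bb
⇒ B over [I-1,I-2,II-1,II-2,III-1]: 10 consistent
H/I-1 un ·: Hh
H/I-2 ? ·: Hh|hh
H/II-1 aff I-1×I-2: hh
H/II-2 ? ·: Hh|hh
H/III-1 aff II-2×II-1: hh
⇒ H over [I-1,I-2,II-1,II-2,III-1]: 4 consistent

II-2 ∈ {BB Hh, BB hh, Bb Hh, Bb hh, bb Hh, bb hh}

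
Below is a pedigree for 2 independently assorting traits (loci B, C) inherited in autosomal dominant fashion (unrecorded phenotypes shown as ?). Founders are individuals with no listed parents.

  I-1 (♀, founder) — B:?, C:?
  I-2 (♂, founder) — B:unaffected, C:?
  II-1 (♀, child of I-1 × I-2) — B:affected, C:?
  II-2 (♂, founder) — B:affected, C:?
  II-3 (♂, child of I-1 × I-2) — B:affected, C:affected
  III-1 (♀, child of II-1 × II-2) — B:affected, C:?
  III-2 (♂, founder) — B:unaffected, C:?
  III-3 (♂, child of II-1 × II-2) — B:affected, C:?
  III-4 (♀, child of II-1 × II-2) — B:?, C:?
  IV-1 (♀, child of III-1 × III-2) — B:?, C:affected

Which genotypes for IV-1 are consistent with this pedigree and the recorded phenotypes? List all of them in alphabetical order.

IV-1 ∈ {Bb CC, Bb Cc, bb CC, bb Cc}

B/I-1 ? ·: Bb|BB
B/I-2 un ·: bb
B/II-1 aff I-1×I-2: Bb
B/II-2 aff ·: Bb|BB
B/II-3 aff I-1×I-2: Bb
B/III-1 aff II-1×II-2: Bb|BB
B/III-2 un ·: bb
B/III-3 aff II-1×II-2: Bb|BB
B/III-4 ? II-1×II-2: bb|Bb|BB
B/IV-1 ? III-1×III-2: bb|Bb
⇒ B over [I-1,I-2,II-1,II-2,II-3,III-1,III-2,III-3,III-4,IV-1]: 60 consistent
C/I-1 ? ·: cc|Cc|CC
C/I-2 ? ·: cc|Cc|CC
C/II-1 ? I-1×I-2: cc|Cc|CC
C/II-2 ? ·: cc|Cc|CC
C/II-3 aff I-1×I-2: Cc|CC
C/III-1 ? II-1×II-2: cc|Cc|CC
C/III-2 ? ·: cc|Cc|CC
C/III-3 ? II-1×II-2: cc|Cc|CC
C/III-4 ? II-1×II-2: cc|Cc|CC
C/IV-1 aff III-1×III-2: Cc|CC
⇒ C over [I-1,I-2,II-1,II-2,II-3,III-1,III-2,III-3,III-4,IV-1]: 2085 consistent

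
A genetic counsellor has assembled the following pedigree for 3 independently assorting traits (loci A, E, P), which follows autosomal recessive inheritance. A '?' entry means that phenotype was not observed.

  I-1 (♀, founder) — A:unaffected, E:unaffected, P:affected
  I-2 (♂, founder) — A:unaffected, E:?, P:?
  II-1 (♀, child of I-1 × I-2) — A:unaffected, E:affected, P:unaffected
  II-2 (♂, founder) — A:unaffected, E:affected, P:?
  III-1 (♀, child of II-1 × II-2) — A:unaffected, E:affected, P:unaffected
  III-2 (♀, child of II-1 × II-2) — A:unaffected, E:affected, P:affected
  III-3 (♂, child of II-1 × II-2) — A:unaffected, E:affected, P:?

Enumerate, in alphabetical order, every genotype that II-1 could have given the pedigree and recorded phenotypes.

A/I-1 un ·: AA|Aa
A/I-2 un ·: AA|Aa
A/II-1 un I-1×I-2: AA|Aa
A/II-2 un ·: AA|Aa
A/III-1 un II-1×II-2: AA|Aa
A/III-2 un II-1×II-2: AA|Aa
A/III-3 un II-1×II-2: AA|Aa
⇒ A over [I-1,I-2,II-1,II-2,III-1,III-2,III-3]: 84 consistent
E/I-1 un ·: Ee
E/I-2 ? ·: Ee|ee
E/II-1 aff I-1×I-2: ee
E/II-2 aff ·: ee
E/III-1 aff II-1×II-2: ee
E/III-2 aff II-1×II-2: ee
E/III-3 aff II-1×II-2: ee
⇒ E over [I-1,I-2,II-1,II-2,III-1,III-2,III-3]: 2 consistent
P/I-1 aff ·: pp
P/I-2 ? ·: PP|Pp
P/II-1 un I-1×I-2: Pp
P/II-2 ? ·: Pp|pp
P/III-1 un II-1×II-2: PP|Pp
P/III-2 aff II-1×II-2: pp
P/III-3 ? II-1×II-2: PP|Pp|pp
⇒ P over [I-1,I-2,II-1,II-2,III-1,III-2,III-3]: 16 consistent

II-1 ∈ {AA ee Pp, Aa ee Pp}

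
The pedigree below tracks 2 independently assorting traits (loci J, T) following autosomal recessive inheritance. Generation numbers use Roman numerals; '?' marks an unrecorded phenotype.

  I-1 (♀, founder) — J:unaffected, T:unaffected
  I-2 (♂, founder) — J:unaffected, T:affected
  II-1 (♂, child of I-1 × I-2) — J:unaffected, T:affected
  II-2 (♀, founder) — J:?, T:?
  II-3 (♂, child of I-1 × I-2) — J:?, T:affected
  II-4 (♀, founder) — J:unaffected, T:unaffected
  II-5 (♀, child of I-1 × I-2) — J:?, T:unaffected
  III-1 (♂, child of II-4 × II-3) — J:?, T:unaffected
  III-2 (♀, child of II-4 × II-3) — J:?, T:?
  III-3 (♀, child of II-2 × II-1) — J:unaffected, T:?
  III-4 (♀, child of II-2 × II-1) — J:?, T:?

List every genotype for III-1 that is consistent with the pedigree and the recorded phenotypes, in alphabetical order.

J/I-1 un ·: JJ|Jj
J/I-2 un ·: JJ|Jj
J/II-1 un I-1×I-2: JJ|Jj
J/II-2 ? ·: JJ|Jj|jj
J/II-3 ? I-1×I-2: JJ|Jj|jj
J/II-4 un ·: JJ|Jj
J/II-5 ? I-1×I-2: JJ|Jj|jj
J/III-1 ? II-4×II-3: JJ|Jj|jj
J/III-2 ? II-4×II-3: JJ|Jj|jj
J/III-3 un II-2×II-1: JJ|Jj
J/III-4 ? II-2×II-1: JJ|Jj|jj
⇒ J over [I-1,I-2,II-1,II-2,II-3,II-4,II-5,III-1,III-2,III-3,III-4]: 2568 consistent
T/I-1 un ·: Tt
T/I-2 aff ·: tt
T/II-1 aff I-1×I-2: tt
T/II-2 ? ·: TT|Tt|tt
T/II-3 aff I-1×I-2: tt
T/II-4 un ·: TT|Tt
T/II-5 un I-1×I-2: Tt
T/III-1 un II-4×II-3: Tt
T/III-2 ? II-4×II-3: Tt|tt
T/III-3 ? II-2×II-1: Tt|tt
T/III-4 ? II-2×II-1: Tt|tt
⇒ T over [I-1,I-2,II-1,II-2,II-3,II-4,II-5,III-1,III-2,III-3,III-4]: 18 consistent

III-1 ∈ {JJ Tt, Jj Tt, jj Tt}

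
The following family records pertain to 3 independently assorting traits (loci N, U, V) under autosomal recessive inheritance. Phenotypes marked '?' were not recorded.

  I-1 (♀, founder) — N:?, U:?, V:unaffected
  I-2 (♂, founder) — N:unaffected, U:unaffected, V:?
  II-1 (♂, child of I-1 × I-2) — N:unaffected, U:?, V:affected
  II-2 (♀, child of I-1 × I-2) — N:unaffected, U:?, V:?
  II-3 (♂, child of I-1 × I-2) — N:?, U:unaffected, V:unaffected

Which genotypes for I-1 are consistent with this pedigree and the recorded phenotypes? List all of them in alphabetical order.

N/I-1 ? ·: NN|Nn|nn
N/I-2 un ·: NN|Nn
N/II-1 un I-1×I-2: NN|Nn
N/II-2 un I-1×I-2: NN|Nn
N/II-3 ? I-1×I-2: NN|Nn|nn
⇒ N over [I-1,I-2,II-1,II-2,II-3]: 32 consistent
U/I-1 ? ·: UU|Uu|uu
U/I-2 un ·: UU|Uu
U/II-1 ? I-1×I-2: UU|Uu|uu
U/II-2 ? I-1×I-2: UU|Uu|uu
U/II-3 un I-1×I-2: UU|Uu
⇒ U over [I-1,I-2,II-1,II-2,II-3]: 40 consistent
V/I-1 un ·: Vv
V/I-2 ? ·: Vv|vv
V/II-1 aff I-1×I-2: vv
V/II-2 ? I-1×I-2: VV|Vv|vv
V/II-3 un I-1×I-2: VV|Vv
⇒ V over [I-1,I-2,II-1,II-2,II-3]: 8 consistent

I-1 ∈ {NN UU Vv, NN Uu Vv, NN uu Vv, Nn UU Vv, Nn Uu Vv, Nn uu Vv, nn UU Vv, nn Uu Vv, nn uu Vv}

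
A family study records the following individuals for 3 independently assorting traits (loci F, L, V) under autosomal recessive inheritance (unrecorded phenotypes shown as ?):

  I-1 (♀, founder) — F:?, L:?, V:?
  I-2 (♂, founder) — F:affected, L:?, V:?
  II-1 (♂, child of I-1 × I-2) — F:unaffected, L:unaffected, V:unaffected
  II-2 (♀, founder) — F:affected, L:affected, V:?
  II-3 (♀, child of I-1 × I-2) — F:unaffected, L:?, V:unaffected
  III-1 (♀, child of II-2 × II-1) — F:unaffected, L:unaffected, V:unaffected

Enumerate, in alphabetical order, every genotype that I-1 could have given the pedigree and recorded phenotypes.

I-1 ∈ {FF LL VV, FF LL Vv, FF LL vv, FF Ll VV, FF Ll Vv, FF Ll vv, FF ll VV, FF ll Vv, FF ll vv, Ff LL VV, Ff LL Vv, Ff LL vv, Ff Ll VV, Ff Ll Vv, Ff Ll vv, Ff ll VV, Ff ll Vv, Ff ll vv}

F/I-1 ? ·: FF|Ff
F/I-2 aff ·: ff
F/II-1 un I-1×I-2: Ff
F/II-2 aff ·: ff
F/II-3 un I-1×I-2: Ff
F/III-1 un II-2×II-1: Ff
⇒ F over [I-1,I-2,II-1,II-2,II-3,III-1]: 2 consistent
L/I-1 ? ·: LL|Ll|ll
L/I-2 ? ·: LL|Ll|ll
L/II-1 un I-1×I-2: LL|Ll
L/II-2 aff ·: ll
L/II-3 ? I-1×I-2: LL|Ll|ll
L/III-1 un II-2×II-1: Ll
⇒ L over [I-1,I-2,II-1,II-2,II-3,III-1]: 21 consistent
V/I-1 ? ·: VV|Vv|vv
V/I-2 ? ·: VV|Vv|vv
V/II-1 un I-1×I-2: VV|Vv
V/II-2 ? ·: VV|Vv|vv
V/II-3 un I-1×I-2: VV|Vv
V/III-1 un II-2×II-1: VV|Vv
⇒ V over [I-1,I-2,II-1,II-2,II-3,III-1]: 78 consistent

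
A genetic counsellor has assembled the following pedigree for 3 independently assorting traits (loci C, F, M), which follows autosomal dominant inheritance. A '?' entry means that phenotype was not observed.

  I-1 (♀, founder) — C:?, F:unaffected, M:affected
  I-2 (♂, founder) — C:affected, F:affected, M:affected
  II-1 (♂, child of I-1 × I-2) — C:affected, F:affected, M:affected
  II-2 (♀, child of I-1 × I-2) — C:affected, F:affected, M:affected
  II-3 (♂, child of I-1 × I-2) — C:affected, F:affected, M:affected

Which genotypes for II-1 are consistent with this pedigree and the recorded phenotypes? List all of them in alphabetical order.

II-1 ∈ {CC Ff MM, CC Ff Mm, Cc Ff MM, Cc Ff Mm}

C/I-1 ? ·: cc|Cc|CC
C/I-2 aff ·: Cc|CC
C/II-1 aff I-1×I-2: Cc|CC
C/II-2 aff I-1×I-2: Cc|CC
C/II-3 aff I-1×I-2: Cc|CC
⇒ C over [I-1,I-2,II-1,II-2,II-3]: 27 consistent
F/I-1 un ·: ff
F/I-2 aff ·: Ff|FF
F/II-1 aff I-1×I-2: Ff
F/II-2 aff I-1×I-2: Ff
F/II-3 aff I-1×I-2: Ff
⇒ F over [I-1,I-2,II-1,II-2,II-3]: 2 consistent
M/I-1 aff ·: Mm|MM
M/I-2 aff ·: Mm|MM
M/II-1 aff I-1×I-2: Mm|MM
M/II-2 aff I-1×I-2: Mm|MM
M/II-3 aff I-1×I-2: Mm|MM
⇒ M over [I-1,I-2,II-1,II-2,II-3]: 25 consistent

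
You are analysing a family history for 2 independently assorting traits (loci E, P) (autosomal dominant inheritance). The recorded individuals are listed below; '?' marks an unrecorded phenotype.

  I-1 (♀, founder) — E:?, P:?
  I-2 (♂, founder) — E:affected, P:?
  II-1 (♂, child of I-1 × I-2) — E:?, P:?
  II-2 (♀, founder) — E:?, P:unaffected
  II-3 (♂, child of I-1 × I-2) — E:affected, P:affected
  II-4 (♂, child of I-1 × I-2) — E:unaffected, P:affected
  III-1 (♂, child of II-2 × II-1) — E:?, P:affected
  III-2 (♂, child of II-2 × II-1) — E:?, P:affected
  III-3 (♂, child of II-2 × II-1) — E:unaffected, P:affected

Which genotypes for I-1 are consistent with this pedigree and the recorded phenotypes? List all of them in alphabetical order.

I-1 ∈ {Ee PP, Ee Pp, Ee pp, ee PP, ee Pp, ee pp}

E/I-1 ? ·: ee|Ee
E/I-2 aff ·: Ee
E/II-1 ? I-1×I-2: ee|Ee
E/II-2 ? ·: ee|Ee
E/II-3 aff I-1×I-2: Ee|EE
E/II-4 un I-1×I-2: ee
E/III-1 ? II-2×II-1: ee|Ee|EE
E/III-2 ? II-2×II-1: ee|Ee|EE
E/III-3 un II-2×II-1: ee
⇒ E over [I-1,I-2,II-1,II-2,II-3,II-4,III-1,III-2,III-3]: 54 consistent
P/I-1 ? ·: pp|Pp|PP
P/I-2 ? ·: pp|Pp|PP
P/II-1 ? I-1×I-2: Pp|PP
P/II-2 un ·: pp
P/II-3 aff I-1×I-2: Pp|PP
P/II-4 aff I-1×I-2: Pp|PP
P/III-1 aff II-2×II-1: Pp
P/III-2 aff II-2×II-1: Pp
P/III-3 aff II-2×II-1: Pp
⇒ P over [I-1,I-2,II-1,II-2,II-3,II-4,III-1,III-2,III-3]: 29 consistent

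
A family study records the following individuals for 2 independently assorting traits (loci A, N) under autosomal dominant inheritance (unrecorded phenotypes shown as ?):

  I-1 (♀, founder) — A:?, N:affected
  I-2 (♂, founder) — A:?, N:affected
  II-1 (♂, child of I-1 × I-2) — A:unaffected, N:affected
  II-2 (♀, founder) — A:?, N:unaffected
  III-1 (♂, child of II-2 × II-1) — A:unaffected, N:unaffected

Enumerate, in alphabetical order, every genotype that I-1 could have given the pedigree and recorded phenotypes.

A/I-1 ? ·: aa|Aa
A/I-2 ? ·: aa|Aa
A/II-1 un I-1×I-2: aa
A/II-2 ? ·: aa|Aa
A/III-1 un II-2×II-1: aa
⇒ A over [I-1,I-2,II-1,II-2,III-1]: 8 consistent
N/I-1 aff ·: Nn|NN
N/I-2 aff ·: Nn|NN
N/II-1 aff I-1×I-2: Nn
N/II-2 un ·: nn
N/III-1 un II-2×II-1: nn
⇒ N over [I-1,I-2,II-1,II-2,III-1]: 3 consistent

I-1 ∈ {Aa NN, Aa Nn, aa NN, aa Nn}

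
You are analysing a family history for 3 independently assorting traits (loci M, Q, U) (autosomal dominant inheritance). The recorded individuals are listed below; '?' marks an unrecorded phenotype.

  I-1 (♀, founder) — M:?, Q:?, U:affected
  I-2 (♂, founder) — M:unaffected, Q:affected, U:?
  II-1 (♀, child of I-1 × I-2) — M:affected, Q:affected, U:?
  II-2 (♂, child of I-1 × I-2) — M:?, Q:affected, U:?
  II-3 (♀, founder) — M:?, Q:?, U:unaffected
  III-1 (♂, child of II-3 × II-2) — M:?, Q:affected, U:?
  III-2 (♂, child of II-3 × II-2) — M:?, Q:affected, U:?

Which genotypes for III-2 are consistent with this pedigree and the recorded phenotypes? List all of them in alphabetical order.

III-2 ∈ {MM QQ Uu, MM QQ uu, MM Qq Uu, MM Qq uu, Mm QQ Uu, Mm QQ uu, Mm Qq Uu, Mm Qq uu, mm QQ Uu, mm QQ uu, mm Qq Uu, mm Qq uu}

M/I-1 ? ·: Mm|MM
M/I-2 un ·: mm
M/II-1 aff I-1×I-2: Mm
M/II-2 ? I-1×I-2: mm|Mm
M/II-3 ? ·: mm|Mm|MM
M/III-1 ? II-3×II-2: mm|Mm|MM
M/III-2 ? II-3×II-2: mm|Mm|MM
⇒ M over [I-1,I-2,II-1,II-2,II-3,III-1,III-2]: 40 consistent
Q/I-1 ? ·: qq|Qq|QQ
Q/I-2 aff ·: Qq|QQ
Q/II-1 aff I-1×I-2: Qq|QQ
Q/II-2 aff I-1×I-2: Qq|QQ
Q/II-3 ? ·: qq|Qq|QQ
Q/III-1 aff II-3×II-2: Qq|QQ
Q/III-2 aff II-3×II-2: Qq|QQ
⇒ Q over [I-1,I-2,II-1,II-2,II-3,III-1,III-2]: 114 consistent
U/I-1 aff ·: Uu|UU
U/I-2 ? ·: uu|Uu|UU
U/II-1 ? I-1×I-2: uu|Uu|UU
U/II-2 ? I-1×I-2: uu|Uu|UU
U/II-3 un ·: uu
U/III-1 ? II-3×II-2: uu|Uu
U/III-2 ? II-3×II-2: uu|Uu
⇒ U over [I-1,I-2,II-1,II-2,II-3,III-1,III-2]: 53 consistent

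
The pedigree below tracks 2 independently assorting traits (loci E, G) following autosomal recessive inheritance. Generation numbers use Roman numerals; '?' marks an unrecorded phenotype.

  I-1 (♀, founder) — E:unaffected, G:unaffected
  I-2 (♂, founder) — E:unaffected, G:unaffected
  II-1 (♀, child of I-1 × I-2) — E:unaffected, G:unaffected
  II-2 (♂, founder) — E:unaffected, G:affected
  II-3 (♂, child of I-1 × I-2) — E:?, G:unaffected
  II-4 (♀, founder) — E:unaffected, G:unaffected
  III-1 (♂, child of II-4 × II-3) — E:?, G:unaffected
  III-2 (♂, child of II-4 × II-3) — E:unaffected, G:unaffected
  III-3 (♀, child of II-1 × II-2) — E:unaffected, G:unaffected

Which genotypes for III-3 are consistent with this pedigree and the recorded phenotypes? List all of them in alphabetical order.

III-3 ∈ {EE Gg, Ee Gg}

E/I-1 un ·: EE|Ee
E/I-2 un ·: EE|Ee
E/II-1 un I-1×I-2: EE|Ee
E/II-2 un ·: EE|Ee
E/II-3 ? I-1×I-2: EE|Ee|ee
E/II-4 un ·: EE|Ee
E/III-1 ? II-4×II-3: EE|Ee|ee
E/III-2 un II-4×II-3: EE|Ee
E/III-3 un II-1×II-2: EE|Ee
⇒ E over [I-1,I-2,II-1,II-2,II-3,II-4,III-1,III-2,III-3]: 351 consistent
G/I-1 un ·: GG|Gg
G/I-2 un ·: GG|Gg
G/II-1 un I-1×I-2: GG|Gg
G/II-2 aff ·: gg
G/II-3 un I-1×I-2: GG|Gg
G/II-4 un ·: GG|Gg
G/III-1 un II-4×II-3: GG|Gg
G/III-2 un II-4×II-3: GG|Gg
G/III-3 un II-1×II-2: Gg
⇒ G over [I-1,I-2,II-1,II-2,II-3,II-4,III-1,III-2,III-3]: 83 consistent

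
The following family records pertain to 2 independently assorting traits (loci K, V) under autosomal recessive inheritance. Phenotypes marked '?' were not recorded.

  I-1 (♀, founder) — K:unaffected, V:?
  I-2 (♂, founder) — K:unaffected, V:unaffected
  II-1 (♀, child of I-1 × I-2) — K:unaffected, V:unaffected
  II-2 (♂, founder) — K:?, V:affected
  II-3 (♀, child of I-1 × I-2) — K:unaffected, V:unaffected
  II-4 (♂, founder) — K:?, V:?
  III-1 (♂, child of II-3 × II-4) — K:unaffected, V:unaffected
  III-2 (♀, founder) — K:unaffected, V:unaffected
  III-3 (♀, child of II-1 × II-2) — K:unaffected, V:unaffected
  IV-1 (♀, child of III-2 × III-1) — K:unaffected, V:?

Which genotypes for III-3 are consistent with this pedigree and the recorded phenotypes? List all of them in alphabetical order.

III-3 ∈ {KK Vv, Kk Vv}

K/I-1 un ·: KK|Kk
K/I-2 un ·: KK|Kk
K/II-1 un I-1×I-2: KK|Kk
K/II-2 ? ·: KK|Kk|kk
K/II-3 un I-1×I-2: KK|Kk
K/II-4 ? ·: KK|Kk|kk
K/III-1 un II-3×II-4: KK|Kk
K/III-2 un ·: KK|Kk
K/III-3 un II-1×II-2: KK|Kk
K/IV-1 un III-2×III-1: KK|Kk
⇒ K over [I-1,I-2,II-1,II-2,II-3,II-4,III-1,III-2,III-3,IV-1]: 920 consistent
V/I-1 ? ·: VV|Vv|vv
V/I-2 un ·: VV|Vv
V/II-1 un I-1×I-2: VV|Vv
V/II-2 aff ·: vv
V/II-3 un I-1×I-2: VV|Vv
V/II-4 ? ·: VV|Vv|vv
V/III-1 un II-3×II-4: VV|Vv
V/III-2 un ·: VV|Vv
V/III-3 un II-1×II-2: Vv
V/IV-1 ? III-2×III-1: VV|Vv|vv
⇒ V over [I-1,I-2,II-1,II-2,II-3,II-4,III-1,III-2,III-3,IV-1]: 280 consistent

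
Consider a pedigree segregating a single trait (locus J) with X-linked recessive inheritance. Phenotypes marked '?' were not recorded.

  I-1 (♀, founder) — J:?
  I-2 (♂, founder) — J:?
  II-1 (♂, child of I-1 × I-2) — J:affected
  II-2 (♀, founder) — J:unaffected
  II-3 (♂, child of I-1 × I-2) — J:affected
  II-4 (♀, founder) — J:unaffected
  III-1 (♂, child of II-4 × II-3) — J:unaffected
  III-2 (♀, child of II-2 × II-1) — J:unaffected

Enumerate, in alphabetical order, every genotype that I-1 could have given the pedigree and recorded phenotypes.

J/I-1 ? ·: X^JX^j|X^jX^j
J/I-2 ? ·: X^JY|X^jY
J/II-1 aff I-1×I-2: X^jY
J/II-2 un ·: X^JX^J|X^JX^j
J/II-3 aff I-1×I-2: X^jY
J/II-4 un ·: X^JX^J|X^JX^j
J/III-1 un II-4×II-3: X^JY
J/III-2 un II-2×II-1: X^JX^j
⇒ J over [I-1,I-2,II-1,II-2,II-3,II-4,III-1,III-2]: 16 consistent

I-1 ∈ {X^JX^j, X^jX^j}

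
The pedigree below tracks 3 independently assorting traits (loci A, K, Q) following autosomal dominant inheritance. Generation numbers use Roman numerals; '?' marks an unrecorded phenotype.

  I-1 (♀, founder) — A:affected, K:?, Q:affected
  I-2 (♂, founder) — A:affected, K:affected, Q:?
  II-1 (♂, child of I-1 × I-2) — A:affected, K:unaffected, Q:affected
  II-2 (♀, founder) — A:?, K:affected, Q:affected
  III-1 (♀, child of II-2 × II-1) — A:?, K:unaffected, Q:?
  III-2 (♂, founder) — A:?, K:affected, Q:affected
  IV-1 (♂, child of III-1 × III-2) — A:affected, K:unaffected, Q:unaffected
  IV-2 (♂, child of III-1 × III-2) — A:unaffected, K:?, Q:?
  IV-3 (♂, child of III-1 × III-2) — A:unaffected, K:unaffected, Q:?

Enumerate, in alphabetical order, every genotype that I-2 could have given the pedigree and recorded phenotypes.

A/I-1 aff ·: Aa|AA
A/I-2 aff ·: Aa|AA
A/II-1 aff I-1×I-2: Aa|AA
A/II-2 ? ·: aa|Aa|AA
A/III-1 ? II-2×II-1: aa|Aa
A/III-2 ? ·: aa|Aa
A/IV-1 aff III-1×III-2: Aa|AA
A/IV-2 un III-1×III-2: aa
A/IV-3 un III-1×III-2: aa
⇒ A over [I-1,I-2,II-1,II-2,III-1,III-2,IV-1,IV-2,IV-3]: 57 consistent
K/I-1 ? ·: kk|Kk
K/I-2 aff ·: Kk
K/II-1 un I-1×I-2: kk
K/II-2 aff ·: Kk
K/III-1 un II-2×II-1: kk
K/III-2 aff ·: Kk
K/IV-1 un III-1×III-2: kk
K/IV-2 ? III-1×III-2: kk|Kk
K/IV-3 un III-1×III-2: kk
⇒ K over [I-1,I-2,II-1,II-2,III-1,III-2,IV-1,IV-2,IV-3]: 4 consistent
Q/I-1 aff ·: Qq|QQ
Q/I-2 ? ·: qq|Qq|QQ
Q/II-1 aff I-1×I-2: Qq|QQ
Q/II-2 aff ·: Qq|QQ
Q/III-1 ? II-2×II-1: qq|Qq
Q/III-2 aff ·: Qq
Q/IV-1 un III-1×III-2: qq
Q/IV-2 ? III-1×III-2: qq|Qq|QQ
Q/IV-3 ? III-1×III-2: qq|Qq|QQ
⇒ Q over [I-1,I-2,II-1,II-2,III-1,III-2,IV-1,IV-2,IV-3]: 146 consistent

I-2 ∈ {AA Kk QQ, AA Kk Qq, AA Kk qq, Aa Kk QQ, Aa Kk Qq, Aa Kk qq}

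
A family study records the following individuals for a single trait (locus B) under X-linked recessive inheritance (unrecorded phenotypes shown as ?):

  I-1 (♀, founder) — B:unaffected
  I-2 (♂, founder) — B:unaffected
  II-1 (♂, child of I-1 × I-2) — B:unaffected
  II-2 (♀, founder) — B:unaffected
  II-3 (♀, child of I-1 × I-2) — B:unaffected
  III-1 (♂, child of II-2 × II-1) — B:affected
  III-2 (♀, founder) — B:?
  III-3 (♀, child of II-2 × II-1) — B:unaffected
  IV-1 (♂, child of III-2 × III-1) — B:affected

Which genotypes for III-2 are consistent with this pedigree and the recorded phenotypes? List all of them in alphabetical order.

III-2 ∈ {X^BX^b, X^bX^b}

B/I-1 un ·: X^BX^B|X^BX^b
B/I-2 un ·: X^BY
B/II-1 un I-1×I-2: X^BY
B/II-2 un ·: X^BX^b
B/II-3 un I-1×I-2: X^BX^B|X^BX^b
B/III-1 aff II-2×II-1: X^bY
B/III-2 ? ·: X^BX^b|X^bX^b
B/III-3 un II-2×II-1: X^BX^B|X^BX^b
B/IV-1 aff III-2×III-1: X^bY
⇒ B over [I-1,I-2,II-1,II-2,II-3,III-1,III-2,III-3,IV-1]: 12 consistent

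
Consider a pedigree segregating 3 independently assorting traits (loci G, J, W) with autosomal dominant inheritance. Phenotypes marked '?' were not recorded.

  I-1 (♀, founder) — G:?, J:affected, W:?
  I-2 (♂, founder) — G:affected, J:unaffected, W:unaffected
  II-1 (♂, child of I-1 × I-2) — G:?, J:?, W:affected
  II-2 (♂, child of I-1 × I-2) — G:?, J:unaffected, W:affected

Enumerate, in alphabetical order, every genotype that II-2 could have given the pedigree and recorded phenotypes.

II-2 ∈ {GG jj Ww, Gg jj Ww, gg jj Ww}

G/I-1 ? ·: gg|Gg|GG
G/I-2 aff ·: Gg|GG
G/II-1 ? I-1×I-2: gg|Gg|GG
G/II-2 ? I-1×I-2: gg|Gg|GG
⇒ G over [I-1,I-2,II-1,II-2]: 23 consistent
J/I-1 aff ·: Jj
J/I-2 un ·: jj
J/II-1 ? I-1×I-2: jj|Jj
J/II-2 un I-1×I-2: jj
⇒ J over [I-1,I-2,II-1,II-2]: 2 consistent
W/I-1 ? ·: Ww|WW
W/I-2 un ·: ww
W/II-1 aff I-1×I-2: Ww
W/II-2 aff I-1×I-2: Ww
⇒ W over [I-1,I-2,II-1,II-2]: 2 consistent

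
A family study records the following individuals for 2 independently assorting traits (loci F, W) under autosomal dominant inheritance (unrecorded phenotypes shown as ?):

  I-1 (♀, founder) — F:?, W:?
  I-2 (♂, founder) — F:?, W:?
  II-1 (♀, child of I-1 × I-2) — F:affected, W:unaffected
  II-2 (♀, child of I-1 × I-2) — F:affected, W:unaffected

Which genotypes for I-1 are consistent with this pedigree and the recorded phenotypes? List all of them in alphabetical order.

F/I-1 ? ·: ff|Ff|FF
F/I-2 ? ·: ff|Ff|FF
F/II-1 aff I-1×I-2: Ff|FF
F/II-2 aff I-1×I-2: Ff|FF
⇒ F over [I-1,I-2,II-1,II-2]: 17 consistent
W/I-1 ? ·: ww|Ww
W/I-2 ? ·: ww|Ww
W/II-1 un I-1×I-2: ww
W/II-2 un I-1×I-2: ww
⇒ W over [I-1,I-2,II-1,II-2]: 4 consistent

I-1 ∈ {FF Ww, FF ww, Ff Ww, Ff ww, ff Ww, ff ww}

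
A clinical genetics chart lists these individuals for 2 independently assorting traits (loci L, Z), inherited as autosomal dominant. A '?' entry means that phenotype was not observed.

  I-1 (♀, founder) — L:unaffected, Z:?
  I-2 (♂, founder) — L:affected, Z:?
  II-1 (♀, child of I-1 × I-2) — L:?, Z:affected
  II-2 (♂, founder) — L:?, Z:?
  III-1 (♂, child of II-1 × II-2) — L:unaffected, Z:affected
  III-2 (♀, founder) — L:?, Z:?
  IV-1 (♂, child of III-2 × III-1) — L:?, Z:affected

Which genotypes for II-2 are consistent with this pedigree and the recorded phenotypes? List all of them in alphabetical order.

II-2 ∈ {Ll ZZ, Ll Zz, Ll zz, ll ZZ, ll Zz, ll zz}

L/I-1 un ·: ll
L/I-2 aff ·: Ll|LL
L/II-1 ? I-1×I-2: ll|Ll
L/II-2 ? ·: ll|Ll
L/III-1 un II-1×II-2: ll
L/III-2 ? ·: ll|Ll|LL
L/IV-1 ? III-2×III-1: ll|Ll
⇒ L over [I-1,I-2,II-1,II-2,III-1,III-2,IV-1]: 24 consistent
Z/I-1 ? ·: zz|Zz|ZZ
Z/I-2 ? ·: zz|Zz|ZZ
Z/II-1 aff I-1×I-2: Zz|ZZ
Z/II-2 ? ·: zz|Zz|ZZ
Z/III-1 aff II-1×II-2: Zz|ZZ
Z/III-2 ? ·: zz|Zz|ZZ
Z/IV-1 aff III-2×III-1: Zz|ZZ
⇒ Z over [I-1,I-2,II-1,II-2,III-1,III-2,IV-1]: 233 consistent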